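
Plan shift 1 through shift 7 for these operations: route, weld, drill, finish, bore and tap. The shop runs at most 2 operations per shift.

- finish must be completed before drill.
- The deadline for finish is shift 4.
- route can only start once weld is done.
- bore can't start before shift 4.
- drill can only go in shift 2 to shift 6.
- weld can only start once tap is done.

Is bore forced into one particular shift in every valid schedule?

bore can be shift 4 (e.g. tap -> shift 1; weld -> shift 2; bore -> shift 4; drill -> shift 2; route -> shift 3; finish -> shift 1) or shift 5 (e.g. route -> shift 3; weld -> shift 2; drill -> shift 2; bore -> shift 5; tap -> shift 1; finish -> shift 1).

No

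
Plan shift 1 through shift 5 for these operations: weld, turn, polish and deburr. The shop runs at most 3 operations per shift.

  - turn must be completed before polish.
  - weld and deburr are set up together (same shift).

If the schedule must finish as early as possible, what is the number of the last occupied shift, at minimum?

2

The precedence chain requires at least 2 distinct shifts.
With at most 3 per shift and 4 operations, at least 2 shifts are needed.
2 works (last occupied shift: shift 2): for example polish -> shift 2, turn -> shift 1, weld -> shift 1, deburr -> shift 1.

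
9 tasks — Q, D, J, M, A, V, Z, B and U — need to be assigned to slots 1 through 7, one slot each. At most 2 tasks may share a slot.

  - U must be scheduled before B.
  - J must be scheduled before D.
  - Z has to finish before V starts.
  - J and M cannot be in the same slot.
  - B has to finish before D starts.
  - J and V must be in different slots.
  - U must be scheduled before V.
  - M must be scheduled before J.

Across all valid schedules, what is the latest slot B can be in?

Precedence pushes B to at least 2; downstream work caps B at 6.
B at 6 is achievable: V=3; D=7; U=1; J=2; M=1; A=4; Z=2; Q=3; B=6.

6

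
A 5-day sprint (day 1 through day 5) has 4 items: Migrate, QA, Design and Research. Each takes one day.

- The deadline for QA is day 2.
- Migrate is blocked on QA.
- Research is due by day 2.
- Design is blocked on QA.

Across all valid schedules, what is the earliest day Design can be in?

day 2

Precedence pushes Design to at least day 2.
Design at day 2 is achievable: Research -> day 1; Migrate -> day 2; QA -> day 1; Design -> day 2.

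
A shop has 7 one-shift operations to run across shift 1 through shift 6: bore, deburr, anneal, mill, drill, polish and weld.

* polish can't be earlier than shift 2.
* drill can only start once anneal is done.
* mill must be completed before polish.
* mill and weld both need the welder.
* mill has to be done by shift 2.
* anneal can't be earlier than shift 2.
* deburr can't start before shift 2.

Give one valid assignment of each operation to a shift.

drill in shift 3; polish in shift 2; weld in shift 2; bore in shift 1; mill in shift 1; deburr in shift 2; anneal in shift 2

Checking: mill(shift 1) before polish(shift 2); anneal(shift 2) before drill(shift 3); mill(shift 1) != weld(shift 2); mill=shift 1 in [shift 1,shift 2]; anneal=shift 2 in [shift 2,shift 6]; deburr=shift 2 in [shift 2,shift 6]; polish=shift 2 in [shift 2,shift 6].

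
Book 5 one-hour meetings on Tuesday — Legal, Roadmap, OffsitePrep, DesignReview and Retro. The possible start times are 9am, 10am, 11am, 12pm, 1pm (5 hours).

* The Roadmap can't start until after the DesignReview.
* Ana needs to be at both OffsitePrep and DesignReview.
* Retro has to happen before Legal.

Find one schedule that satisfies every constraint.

OffsitePrep=10am, Retro=9am, DesignReview=9am, Legal=10am, Roadmap=10am

Checking: Retro(9am) before Legal(10am); DesignReview(9am) before Roadmap(10am); OffsitePrep(10am) != DesignReview(9am).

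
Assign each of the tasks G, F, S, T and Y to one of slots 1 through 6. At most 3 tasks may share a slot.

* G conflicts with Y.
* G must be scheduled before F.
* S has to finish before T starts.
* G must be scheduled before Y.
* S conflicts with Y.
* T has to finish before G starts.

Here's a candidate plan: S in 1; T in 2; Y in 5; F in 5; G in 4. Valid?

Yes, all constraints hold

G conflicts with Y — holds.
S has to finish before T starts — holds.
S conflicts with Y — holds.
G must be scheduled before F — holds.
G must be scheduled before Y — holds.
At most 3 tasks may share a slot — holds.
T has to finish before G starts — holds.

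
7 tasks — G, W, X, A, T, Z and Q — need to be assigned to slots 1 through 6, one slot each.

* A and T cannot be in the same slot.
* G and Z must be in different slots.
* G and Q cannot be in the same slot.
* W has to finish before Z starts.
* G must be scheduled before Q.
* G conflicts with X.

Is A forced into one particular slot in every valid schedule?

No

A can be 1 (e.g. W in 1, A in 1, Q in 2, T in 2, Z in 2, X in 2, G in 1) or 2 (e.g. G in 1, X in 2, Q in 2, A in 2, T in 1, Z in 2, W in 1).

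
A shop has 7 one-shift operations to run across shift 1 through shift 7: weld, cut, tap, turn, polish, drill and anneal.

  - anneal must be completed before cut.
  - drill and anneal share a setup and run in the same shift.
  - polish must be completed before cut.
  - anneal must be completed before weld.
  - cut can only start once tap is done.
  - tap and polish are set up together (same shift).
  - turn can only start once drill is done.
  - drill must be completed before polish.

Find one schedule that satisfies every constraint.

turn -> shift 2, cut -> shift 3, weld -> shift 2, anneal -> shift 1, polish -> shift 2, drill -> shift 1, tap -> shift 2

Checking: polish(shift 2) before cut(shift 3); anneal(shift 1) before weld(shift 2); tap(shift 2) before cut(shift 3); drill(shift 1) before polish(shift 2); anneal(shift 1) before cut(shift 3); drill(shift 1) before turn(shift 2); tap = polish = shift 2; drill = anneal = shift 1.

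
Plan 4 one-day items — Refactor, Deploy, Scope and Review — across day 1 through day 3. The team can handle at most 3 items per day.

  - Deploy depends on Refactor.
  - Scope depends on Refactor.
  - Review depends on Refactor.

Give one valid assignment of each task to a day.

Review=day 2, Scope=day 2, Refactor=day 1, Deploy=day 2

Checking: Refactor(day 1) before Deploy(day 2); Refactor(day 1) before Review(day 2); Refactor(day 1) before Scope(day 2); max 3 per day (cap 3).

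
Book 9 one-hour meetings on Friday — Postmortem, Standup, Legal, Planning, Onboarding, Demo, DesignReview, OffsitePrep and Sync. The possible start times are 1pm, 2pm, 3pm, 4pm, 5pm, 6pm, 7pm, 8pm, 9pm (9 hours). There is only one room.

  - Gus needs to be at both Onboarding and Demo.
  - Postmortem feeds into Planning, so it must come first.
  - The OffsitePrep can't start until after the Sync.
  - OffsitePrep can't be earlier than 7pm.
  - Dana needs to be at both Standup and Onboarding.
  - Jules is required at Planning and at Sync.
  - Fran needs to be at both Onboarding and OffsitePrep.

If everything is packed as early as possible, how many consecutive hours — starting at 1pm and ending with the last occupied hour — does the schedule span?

The precedence chain requires at least 2 distinct hours.
With at most 1 per hour and 9 meetings, at least 9 hours are needed.
OffsitePrep can't be placed before 7pm — that is hour 7 counting from 1pm — so the schedule must run through at least 7 hours.
9 works (last occupied hour: 9pm): for example Sync in 3pm, Planning in 2pm, Demo in 8pm, Onboarding in 6pm, DesignReview in 9pm, Legal in 5pm, OffsitePrep in 7pm, Standup in 4pm, Postmortem in 1pm.

9 hours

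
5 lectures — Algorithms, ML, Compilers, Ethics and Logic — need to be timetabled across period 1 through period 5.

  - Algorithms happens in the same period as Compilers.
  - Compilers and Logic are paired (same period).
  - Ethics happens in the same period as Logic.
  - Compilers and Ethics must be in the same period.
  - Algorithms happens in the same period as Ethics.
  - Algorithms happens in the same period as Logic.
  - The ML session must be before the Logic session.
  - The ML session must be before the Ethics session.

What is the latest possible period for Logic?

Precedence pushes Logic to at least period 2.
Logic at period 5 is achievable: Logic=period 5; ML=period 1; Ethics=period 5; Algorithms=period 5; Compilers=period 5.

period 5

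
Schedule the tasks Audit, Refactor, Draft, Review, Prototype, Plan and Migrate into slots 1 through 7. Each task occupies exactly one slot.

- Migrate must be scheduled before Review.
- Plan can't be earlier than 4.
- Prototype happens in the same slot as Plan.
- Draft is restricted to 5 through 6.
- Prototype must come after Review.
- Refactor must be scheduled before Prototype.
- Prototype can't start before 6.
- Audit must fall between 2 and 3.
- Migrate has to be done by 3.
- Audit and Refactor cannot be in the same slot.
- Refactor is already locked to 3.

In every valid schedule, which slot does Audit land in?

Audit's window is 2–3.
Refactor is fixed at 3, and Audit can't share a slot with Refactor.
So Audit must be 2.

2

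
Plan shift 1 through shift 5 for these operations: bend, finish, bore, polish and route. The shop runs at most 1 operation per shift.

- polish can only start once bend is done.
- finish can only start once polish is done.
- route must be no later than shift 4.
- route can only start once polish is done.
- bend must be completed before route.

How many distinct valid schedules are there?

Splitting on bend: it can be shift 1 (5), shift 2 (1). Listing each branch's schedules as (finish, bore, polish, route) by shift number:
bend=shift 1: (3,5,2,4) (4,5,2,3) (5,2,3,4) (5,3,2,4) (5,4,2,3) — 5.
bend=shift 2: (5,1,3,4) — 1.
Summing: 5 + 1 = 6.

6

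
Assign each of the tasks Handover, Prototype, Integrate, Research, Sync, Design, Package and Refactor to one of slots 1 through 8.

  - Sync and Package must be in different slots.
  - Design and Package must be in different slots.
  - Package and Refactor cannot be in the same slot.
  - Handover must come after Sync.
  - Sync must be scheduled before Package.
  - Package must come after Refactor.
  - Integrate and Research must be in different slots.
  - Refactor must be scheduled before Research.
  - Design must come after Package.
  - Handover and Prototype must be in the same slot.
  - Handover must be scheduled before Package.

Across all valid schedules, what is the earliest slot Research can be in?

Precedence pushes Research to at least 2.
Research at 2 is achievable: Integrate=1, Prototype=2, Refactor=1, Handover=2, Design=4, Package=3, Sync=1, Research=2.

2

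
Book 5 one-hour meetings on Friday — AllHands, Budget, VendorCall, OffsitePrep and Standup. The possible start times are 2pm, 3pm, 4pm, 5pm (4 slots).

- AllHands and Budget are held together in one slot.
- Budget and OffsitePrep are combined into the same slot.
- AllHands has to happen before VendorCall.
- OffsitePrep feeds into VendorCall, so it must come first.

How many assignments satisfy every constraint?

Splitting on AllHands: it can be 2pm (12), 3pm (8), 4pm (4). Listing each branch's schedules as (Budget, VendorCall, OffsitePrep, Standup):
AllHands=2pm: (2pm,3pm,2pm,2pm) (2pm,3pm,2pm,3pm) (2pm,3pm,2pm,4pm) (2pm,3pm,2pm,5pm) (2pm,4pm,2pm,2pm) (2pm,4pm,2pm,3pm) (2pm,4pm,2pm,4pm) (2pm,4pm,2pm,5pm) (2pm,5pm,2pm,2pm) (2pm,5pm,2pm,3pm) (2pm,5pm,2pm,4pm) (2pm,5pm,2pm,5pm) — 12.
AllHands=3pm: (3pm,4pm,3pm,2pm) (3pm,4pm,3pm,3pm) (3pm,4pm,3pm,4pm) (3pm,4pm,3pm,5pm) (3pm,5pm,3pm,2pm) (3pm,5pm,3pm,3pm) (3pm,5pm,3pm,4pm) (3pm,5pm,3pm,5pm) — 8.
AllHands=4pm: (4pm,5pm,4pm,2pm) (4pm,5pm,4pm,3pm) (4pm,5pm,4pm,4pm) (4pm,5pm,4pm,5pm) — 4.
Summing: 12 + 8 + 4 = 24.

24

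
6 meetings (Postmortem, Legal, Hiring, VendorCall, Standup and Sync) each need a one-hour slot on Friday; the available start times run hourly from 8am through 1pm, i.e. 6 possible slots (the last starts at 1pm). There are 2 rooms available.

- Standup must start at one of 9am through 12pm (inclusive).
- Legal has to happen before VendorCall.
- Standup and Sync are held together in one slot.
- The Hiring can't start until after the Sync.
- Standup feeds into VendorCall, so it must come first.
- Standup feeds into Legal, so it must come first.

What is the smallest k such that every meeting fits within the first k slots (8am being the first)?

The precedence chain requires at least 3 distinct slots.
With at most 2 per slot and 6 meetings, at least 3 slots are needed.
Propagating the time windows through the other constraints, VendorCall can't land before 11am — that is slot 4 counting from 8am — so the schedule must run through at least 4 slots.
4 works (last occupied slot: 11am): for example Hiring in 10am; Legal in 10am; Sync in 9am; Postmortem in 8am; VendorCall in 11am; Standup in 9am.

4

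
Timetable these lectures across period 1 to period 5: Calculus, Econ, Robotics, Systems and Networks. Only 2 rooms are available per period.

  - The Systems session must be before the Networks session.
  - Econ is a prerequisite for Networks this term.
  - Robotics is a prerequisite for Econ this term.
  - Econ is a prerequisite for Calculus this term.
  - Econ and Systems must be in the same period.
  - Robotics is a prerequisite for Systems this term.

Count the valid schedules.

Splitting on Calculus: it can be period 3 (3), period 4 (7), period 5 (10). Listing each branch's schedules as (Econ, Robotics, Systems, Networks) by period number:
Calculus=period 3: (2,1,2,3) (2,1,2,4) (2,1,2,5) — 3.
Calculus=period 4: (2,1,2,3) (2,1,2,4) (2,1,2,5) (3,1,3,4) (3,1,3,5) (3,2,3,4) (3,2,3,5) — 7.
Calculus=period 5: (2,1,2,3) (2,1,2,4) (2,1,2,5) (3,1,3,4) (3,1,3,5) (3,2,3,4) (3,2,3,5) (4,1,4,5) (4,2,4,5) (4,3,4,5) — 10.
Summing: 3 + 7 + 10 = 20.

20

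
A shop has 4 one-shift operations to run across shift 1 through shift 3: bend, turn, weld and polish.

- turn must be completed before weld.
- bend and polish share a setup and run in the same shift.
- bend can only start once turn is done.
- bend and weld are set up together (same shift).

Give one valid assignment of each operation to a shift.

bend in shift 2; weld in shift 2; turn in shift 1; polish in shift 2

Checking: turn(shift 1) before bend(shift 2); turn(shift 1) before weld(shift 2); bend = polish = shift 2; bend = weld = shift 2.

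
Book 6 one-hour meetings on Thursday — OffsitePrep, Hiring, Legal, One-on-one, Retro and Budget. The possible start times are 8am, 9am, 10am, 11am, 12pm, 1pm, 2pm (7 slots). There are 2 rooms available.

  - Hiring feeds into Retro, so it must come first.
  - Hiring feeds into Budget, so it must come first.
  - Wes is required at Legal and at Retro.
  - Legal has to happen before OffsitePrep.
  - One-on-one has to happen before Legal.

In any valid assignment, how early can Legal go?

Precedence pushes Legal to at least 9am; downstream work caps Legal at 1pm.
Legal at 9am is achievable: Retro in 10am; One-on-one in 8am; Legal in 9am; OffsitePrep in 10am; Budget in 9am; Hiring in 8am.

9am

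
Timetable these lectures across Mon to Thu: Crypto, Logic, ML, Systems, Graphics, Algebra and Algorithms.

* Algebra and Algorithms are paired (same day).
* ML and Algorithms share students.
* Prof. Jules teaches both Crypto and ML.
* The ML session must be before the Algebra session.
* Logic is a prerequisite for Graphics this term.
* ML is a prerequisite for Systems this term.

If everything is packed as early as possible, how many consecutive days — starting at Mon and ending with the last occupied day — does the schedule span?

2

The precedence chain requires at least 2 distinct days.
2 works (last occupied day: Tue): for example Algorithms in Tue, ML in Mon, Logic in Mon, Systems in Tue, Graphics in Tue, Algebra in Tue, Crypto in Tue.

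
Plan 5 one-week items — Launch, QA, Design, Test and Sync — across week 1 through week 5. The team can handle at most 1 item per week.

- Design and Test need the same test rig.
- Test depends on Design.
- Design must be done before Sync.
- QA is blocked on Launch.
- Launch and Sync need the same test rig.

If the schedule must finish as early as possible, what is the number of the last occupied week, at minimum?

The precedence chain requires at least 2 distinct weeks.
With at most 1 per week and 5 work items, at least 5 weeks are needed.
5 works (last occupied week: week 5): for example Launch -> week 2; QA -> week 3; Sync -> week 5; Design -> week 1; Test -> week 4.

week 5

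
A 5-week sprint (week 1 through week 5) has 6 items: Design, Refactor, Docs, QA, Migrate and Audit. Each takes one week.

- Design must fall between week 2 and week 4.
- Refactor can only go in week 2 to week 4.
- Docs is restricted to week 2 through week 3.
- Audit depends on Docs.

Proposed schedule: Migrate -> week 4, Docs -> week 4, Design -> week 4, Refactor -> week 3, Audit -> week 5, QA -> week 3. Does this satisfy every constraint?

Invalid. Docs is restricted to week 2 through week 3.

Refactor can only go in week 2 to week 4 — holds.
Docs is restricted to week 2 through week 3 — violated.
Design must fall between week 2 and week 4 — holds.
Audit depends on Docs — holds.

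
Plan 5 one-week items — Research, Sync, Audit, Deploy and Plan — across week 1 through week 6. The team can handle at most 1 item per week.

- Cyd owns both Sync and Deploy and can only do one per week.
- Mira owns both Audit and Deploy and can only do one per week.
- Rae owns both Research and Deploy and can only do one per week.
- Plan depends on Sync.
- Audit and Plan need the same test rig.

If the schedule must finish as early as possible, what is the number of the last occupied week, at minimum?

week 5

The precedence chain requires at least 2 distinct weeks.
With at most 1 per week and 5 tasks, at least 5 weeks are needed.
5 works (last occupied week: week 5): for example Plan in week 2; Audit in week 4; Sync in week 1; Deploy in week 5; Research in week 3.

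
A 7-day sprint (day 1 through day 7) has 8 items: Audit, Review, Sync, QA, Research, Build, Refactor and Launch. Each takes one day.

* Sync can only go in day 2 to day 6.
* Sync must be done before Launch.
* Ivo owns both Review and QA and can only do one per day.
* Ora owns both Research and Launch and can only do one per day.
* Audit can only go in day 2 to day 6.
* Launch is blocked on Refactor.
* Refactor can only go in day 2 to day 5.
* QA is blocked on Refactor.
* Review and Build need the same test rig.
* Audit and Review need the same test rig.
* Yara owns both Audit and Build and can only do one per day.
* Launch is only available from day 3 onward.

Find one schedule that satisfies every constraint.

QA in day 3, Build in day 3, Sync in day 2, Audit in day 2, Refactor in day 2, Research in day 1, Review in day 1, Launch in day 3

Checking: Sync(day 2) before Launch(day 3); Refactor(day 2) before Launch(day 3); Refactor(day 2) before QA(day 3); Research(day 1) != Launch(day 3); Review(day 1) != QA(day 3); Review(day 1) != Build(day 3); Audit(day 2) != Build(day 3); Audit(day 2) != Review(day 1); Refactor=day 2 in [day 2,day 5]; Audit=day 2 in [day 2,day 6]; Sync=day 2 in [day 2,day 6]; Launch=day 3 in [day 3,day 7].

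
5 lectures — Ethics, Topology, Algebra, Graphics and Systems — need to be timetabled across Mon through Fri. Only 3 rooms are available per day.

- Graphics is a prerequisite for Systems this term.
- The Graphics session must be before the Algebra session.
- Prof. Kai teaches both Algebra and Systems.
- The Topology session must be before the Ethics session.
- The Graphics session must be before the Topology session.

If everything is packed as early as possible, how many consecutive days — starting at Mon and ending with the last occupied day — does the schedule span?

The precedence chain requires at least 3 distinct days.
With at most 3 per day and 5 lectures, at least 2 days are needed.
3 works (last occupied day: Wed): for example Ethics -> Wed, Algebra -> Tue, Systems -> Wed, Graphics -> Mon, Topology -> Tue.

3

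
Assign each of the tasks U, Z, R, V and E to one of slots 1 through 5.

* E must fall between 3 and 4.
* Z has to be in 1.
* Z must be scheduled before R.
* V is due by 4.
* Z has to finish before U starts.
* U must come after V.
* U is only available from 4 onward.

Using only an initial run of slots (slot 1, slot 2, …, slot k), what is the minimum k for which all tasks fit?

4

The precedence chain requires at least 2 distinct slots.
U can't be placed before 4, so the schedule must run through at least slot 4.
4 works (last occupied slot: 4): for example Z=1; U=4; R=2; V=1; E=3.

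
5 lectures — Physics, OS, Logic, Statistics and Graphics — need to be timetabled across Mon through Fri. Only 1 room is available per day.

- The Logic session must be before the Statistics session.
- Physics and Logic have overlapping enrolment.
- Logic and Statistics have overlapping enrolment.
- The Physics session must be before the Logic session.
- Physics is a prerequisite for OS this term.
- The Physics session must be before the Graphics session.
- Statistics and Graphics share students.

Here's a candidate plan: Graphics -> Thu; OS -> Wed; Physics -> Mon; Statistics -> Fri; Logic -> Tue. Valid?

Physics is a prerequisite for OS this term — holds.
Statistics and Graphics share students — holds.
Logic and Statistics have overlapping enrolment — holds.
Physics and Logic have overlapping enrolment — holds.
Only 1 room is available per day — holds.
The Physics session must be before the Graphics session — holds.
The Physics session must be before the Logic session — holds.
The Logic session must be before the Statistics session — holds.

Yes, all constraints hold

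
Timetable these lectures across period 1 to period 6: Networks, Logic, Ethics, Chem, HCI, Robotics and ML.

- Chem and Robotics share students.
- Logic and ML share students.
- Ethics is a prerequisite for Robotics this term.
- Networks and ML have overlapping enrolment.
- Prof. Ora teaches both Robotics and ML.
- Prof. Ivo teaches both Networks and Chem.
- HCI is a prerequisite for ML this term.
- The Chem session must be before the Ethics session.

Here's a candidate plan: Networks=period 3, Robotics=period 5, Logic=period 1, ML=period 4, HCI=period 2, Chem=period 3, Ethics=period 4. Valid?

Chem and Robotics share students — holds.
Logic and ML share students — holds.
Prof. Ivo teaches both Networks and Chem — violated.
Networks and ML have overlapping enrolment — holds.
The Chem session must be before the Ethics session — holds.
HCI is a prerequisite for ML this term — holds.
Prof. Ora teaches both Robotics and ML — holds.
Ethics is a prerequisite for Robotics this term — holds.

Invalid. Prof. Ivo teaches both Networks and Chem.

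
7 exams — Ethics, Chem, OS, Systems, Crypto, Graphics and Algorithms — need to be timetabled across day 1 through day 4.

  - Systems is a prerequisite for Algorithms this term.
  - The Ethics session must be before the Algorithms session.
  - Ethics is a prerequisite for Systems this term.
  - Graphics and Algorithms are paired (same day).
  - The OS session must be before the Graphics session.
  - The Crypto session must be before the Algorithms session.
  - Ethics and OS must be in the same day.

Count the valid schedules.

Splitting on Ethics: it can be day 1 (32), day 2 (12). Listing each branch's schedules as (Chem, OS, Systems, Crypto, Graphics, Algorithms) by day number:
Ethics=day 1: (1,1,2,1,3,3) (1,1,2,1,4,4) (1,1,2,2,3,3) (1,1,2,2,4,4) (1,1,2,3,4,4) (1,1,3,1,4,4) (1,1,3,2,4,4) (1,1,3,3,4,4) (2,1,2,1,3,3) (2,1,2,1,4,4) (2,1,2,2,3,3) (2,1,2,2,4,4) (2,1,2,3,4,4) (2,1,3,1,4,4) (2,1,3,2,4,4) (2,1,3,3,4,4) (3,1,2,1,3,3) (3,1,2,1,4,4) (3,1,2,2,3,3) (3,1,2,2,4,4) (3,1,2,3,4,4) (3,1,3,1,4,4) (3,1,3,2,4,4) (3,1,3,3,4,4) (4,1,2,1,3,3) (4,1,2,1,4,4) (4,1,2,2,3,3) (4,1,2,2,4,4) (4,1,2,3,4,4) (4,1,3,1,4,4) (4,1,3,2,4,4) (4,1,3,3,4,4) — 32.
Ethics=day 2: (1,2,3,1,4,4) (1,2,3,2,4,4) (1,2,3,3,4,4) (2,2,3,1,4,4) (2,2,3,2,4,4) (2,2,3,3,4,4) (3,2,3,1,4,4) (3,2,3,2,4,4) (3,2,3,3,4,4) (4,2,3,1,4,4) (4,2,3,2,4,4) (4,2,3,3,4,4) — 12.
Summing: 32 + 12 = 44.

44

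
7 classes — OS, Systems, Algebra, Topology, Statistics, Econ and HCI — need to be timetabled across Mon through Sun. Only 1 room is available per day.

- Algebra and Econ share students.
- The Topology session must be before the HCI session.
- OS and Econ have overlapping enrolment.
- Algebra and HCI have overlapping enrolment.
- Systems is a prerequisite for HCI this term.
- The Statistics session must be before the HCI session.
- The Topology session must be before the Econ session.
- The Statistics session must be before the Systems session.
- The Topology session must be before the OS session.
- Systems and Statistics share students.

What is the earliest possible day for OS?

Precedence pushes OS to at least Tue.
OS at Tue is achievable: Statistics in Wed, Econ in Sat, Topology in Mon, OS in Tue, Algebra in Sun, Systems in Thu, HCI in Fri.

Tue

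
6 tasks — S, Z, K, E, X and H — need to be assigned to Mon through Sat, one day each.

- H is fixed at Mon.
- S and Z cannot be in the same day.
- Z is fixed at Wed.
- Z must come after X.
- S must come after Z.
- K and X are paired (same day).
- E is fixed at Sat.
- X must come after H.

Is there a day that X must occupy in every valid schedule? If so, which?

Tue

H is fixed at Mon and must come before X, so X is at least Tue.
Z is fixed at Wed and must come after X, so X is at most Tue.
So X must be Tue.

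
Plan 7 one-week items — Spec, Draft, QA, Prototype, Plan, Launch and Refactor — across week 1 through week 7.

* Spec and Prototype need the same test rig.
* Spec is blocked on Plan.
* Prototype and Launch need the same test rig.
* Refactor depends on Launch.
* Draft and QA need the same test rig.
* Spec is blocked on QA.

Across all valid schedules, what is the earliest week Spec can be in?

week 2

Precedence pushes Spec to at least week 2.
Spec at week 2 is achievable: Plan in week 1; QA in week 1; Spec in week 2; Draft in week 2; Prototype in week 3; Refactor in week 2; Launch in week 1.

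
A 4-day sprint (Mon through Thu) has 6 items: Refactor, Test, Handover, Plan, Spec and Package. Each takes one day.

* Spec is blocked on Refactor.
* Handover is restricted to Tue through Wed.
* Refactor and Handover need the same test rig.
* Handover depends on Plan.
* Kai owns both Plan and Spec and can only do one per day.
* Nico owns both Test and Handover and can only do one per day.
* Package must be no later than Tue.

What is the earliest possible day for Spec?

Precedence pushes Spec to at least Tue.
Spec at Tue is achievable: Plan in Mon, Spec in Tue, Test in Mon, Refactor in Mon, Handover in Tue, Package in Mon.

Tue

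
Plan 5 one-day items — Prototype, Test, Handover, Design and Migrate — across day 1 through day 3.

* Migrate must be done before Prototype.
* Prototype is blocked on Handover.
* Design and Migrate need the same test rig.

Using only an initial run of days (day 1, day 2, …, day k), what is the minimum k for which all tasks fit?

2 days

The precedence chain requires at least 2 distinct days.
2 works (last occupied day: day 2): for example Test in day 1; Prototype in day 2; Migrate in day 1; Handover in day 1; Design in day 2.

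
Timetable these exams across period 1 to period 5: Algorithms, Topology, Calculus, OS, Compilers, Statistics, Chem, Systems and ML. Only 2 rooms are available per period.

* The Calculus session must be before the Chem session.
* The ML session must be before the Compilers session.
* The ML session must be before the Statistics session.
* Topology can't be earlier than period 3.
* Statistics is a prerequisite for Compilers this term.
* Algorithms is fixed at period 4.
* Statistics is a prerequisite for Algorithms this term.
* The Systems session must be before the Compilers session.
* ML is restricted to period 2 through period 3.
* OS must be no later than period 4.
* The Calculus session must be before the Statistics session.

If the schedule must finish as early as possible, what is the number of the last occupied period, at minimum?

The precedence chain requires at least 3 distinct periods.
With at most 2 per period and 9 exams, at least 5 periods are needed.
Algorithms can't be placed before period 4, so the schedule must run through at least period 4.
5 works (last occupied period: period 5): for example Topology in period 3, Compilers in period 4, OS in period 1, Calculus in period 1, Chem in period 5, Algorithms in period 4, Statistics in period 3, ML in period 2, Systems in period 2.

5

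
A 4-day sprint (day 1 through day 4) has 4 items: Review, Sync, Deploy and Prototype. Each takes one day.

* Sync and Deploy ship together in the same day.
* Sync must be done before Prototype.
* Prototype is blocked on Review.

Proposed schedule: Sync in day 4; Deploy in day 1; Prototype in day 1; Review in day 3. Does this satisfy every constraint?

Prototype is blocked on Review — violated.
Sync must be done before Prototype — violated.
Sync and Deploy ship together in the same day — violated.

No. Sync must be done before Prototype is not satisfied.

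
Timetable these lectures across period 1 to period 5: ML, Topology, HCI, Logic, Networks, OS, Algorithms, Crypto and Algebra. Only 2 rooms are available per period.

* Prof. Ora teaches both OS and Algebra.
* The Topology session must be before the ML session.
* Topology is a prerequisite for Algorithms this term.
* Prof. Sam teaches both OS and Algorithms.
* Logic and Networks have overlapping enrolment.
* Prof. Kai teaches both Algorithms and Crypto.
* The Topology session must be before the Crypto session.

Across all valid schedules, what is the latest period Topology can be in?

Downstream work caps Topology at period 4.
Topology at period 3 is achievable: OS -> period 2; Algebra -> period 3; Topology -> period 3; HCI -> period 1; Logic -> period 1; Algorithms -> period 4; Networks -> period 2; ML -> period 4; Crypto -> period 5.
Nothing later works — the conflict and capacity constraints rule out every period after period 3.

period 3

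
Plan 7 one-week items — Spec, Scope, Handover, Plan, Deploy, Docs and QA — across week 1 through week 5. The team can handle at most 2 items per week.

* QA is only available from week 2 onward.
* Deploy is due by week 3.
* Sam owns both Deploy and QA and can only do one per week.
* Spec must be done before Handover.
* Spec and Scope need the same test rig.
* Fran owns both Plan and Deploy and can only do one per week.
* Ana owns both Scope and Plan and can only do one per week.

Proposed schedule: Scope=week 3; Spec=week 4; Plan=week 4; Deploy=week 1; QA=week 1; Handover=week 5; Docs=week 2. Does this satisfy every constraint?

No. Sam owns both Deploy and QA and can only do one per week is not satisfied.

QA is only available from week 2 onward — violated.
Deploy is due by week 3 — holds.
Sam owns both Deploy and QA and can only do one per week — violated.
Fran owns both Plan and Deploy and can only do one per week — holds.
Spec and Scope need the same test rig — holds.
Ana owns both Scope and Plan and can only do one per week — holds.
Spec must be done before Handover — holds.
The team can handle at most 2 items per week — holds.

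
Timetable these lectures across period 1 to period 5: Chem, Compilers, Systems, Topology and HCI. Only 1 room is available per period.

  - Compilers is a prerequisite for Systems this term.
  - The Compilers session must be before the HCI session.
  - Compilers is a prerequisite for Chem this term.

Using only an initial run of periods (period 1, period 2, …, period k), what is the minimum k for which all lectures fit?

5

The precedence chain requires at least 2 distinct periods.
With at most 1 per period and 5 lectures, at least 5 periods are needed.
5 works (last occupied period: period 5): for example HCI=period 4; Compilers=period 1; Systems=period 3; Topology=period 5; Chem=period 2.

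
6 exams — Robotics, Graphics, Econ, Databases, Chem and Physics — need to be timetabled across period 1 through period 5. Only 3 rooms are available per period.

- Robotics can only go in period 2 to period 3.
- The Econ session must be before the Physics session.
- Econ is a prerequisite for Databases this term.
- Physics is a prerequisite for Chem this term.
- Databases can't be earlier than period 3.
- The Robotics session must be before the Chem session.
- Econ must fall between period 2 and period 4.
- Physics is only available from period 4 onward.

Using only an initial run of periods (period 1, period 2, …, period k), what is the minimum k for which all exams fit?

5 periods

The precedence chain requires at least 3 distinct periods.
With at most 3 per period and 6 exams, at least 2 periods are needed.
Propagating the time windows through the other constraints, Chem can't land before period 5, so the schedule must run through at least period 5.
5 works (last occupied period: period 5): for example Robotics in period 2, Graphics in period 1, Databases in period 3, Chem in period 5, Physics in period 4, Econ in period 2.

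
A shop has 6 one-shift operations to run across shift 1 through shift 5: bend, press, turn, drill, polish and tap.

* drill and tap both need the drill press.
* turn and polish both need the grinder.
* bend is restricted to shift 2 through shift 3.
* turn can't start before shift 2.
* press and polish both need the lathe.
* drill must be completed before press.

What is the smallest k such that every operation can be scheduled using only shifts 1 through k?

The precedence chain requires at least 2 distinct shifts.
2 works (last occupied shift: shift 2): for example press in shift 2; drill in shift 1; polish in shift 1; turn in shift 2; tap in shift 2; bend in shift 2.

2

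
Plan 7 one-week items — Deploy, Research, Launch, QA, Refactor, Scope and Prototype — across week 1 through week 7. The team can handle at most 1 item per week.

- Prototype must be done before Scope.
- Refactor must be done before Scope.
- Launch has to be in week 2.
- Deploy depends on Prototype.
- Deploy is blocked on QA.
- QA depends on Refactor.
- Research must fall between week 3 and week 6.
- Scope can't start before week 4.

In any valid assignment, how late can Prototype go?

Downstream work caps Prototype at week 6.
Prototype at week 5 is achievable: QA in week 4, Refactor in week 1, Research in week 3, Prototype in week 5, Scope in week 6, Deploy in week 7, Launch in week 2.
Nothing later works — the capacity limit rule out every week after week 5.

week 5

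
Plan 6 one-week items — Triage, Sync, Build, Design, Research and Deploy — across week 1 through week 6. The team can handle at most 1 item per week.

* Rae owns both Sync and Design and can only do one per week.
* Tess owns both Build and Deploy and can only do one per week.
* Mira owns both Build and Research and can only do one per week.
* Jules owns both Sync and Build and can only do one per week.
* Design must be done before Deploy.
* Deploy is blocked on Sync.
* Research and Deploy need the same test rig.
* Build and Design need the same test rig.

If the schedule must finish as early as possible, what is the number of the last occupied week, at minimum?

week 6

The precedence chain requires at least 2 distinct weeks.
With at most 1 per week and 6 work items, at least 6 weeks are needed.
6 works (last occupied week: week 6): for example Triage=week 4; Deploy=week 3; Build=week 5; Sync=week 1; Design=week 2; Research=week 6.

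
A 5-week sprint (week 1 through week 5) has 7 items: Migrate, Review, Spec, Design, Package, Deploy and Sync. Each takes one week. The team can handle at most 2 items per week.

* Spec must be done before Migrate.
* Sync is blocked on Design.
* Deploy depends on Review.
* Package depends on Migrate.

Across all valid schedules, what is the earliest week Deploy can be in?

week 2

Precedence pushes Deploy to at least week 2.
Deploy at week 2 is achievable: Migrate -> week 2, Deploy -> week 2, Sync -> week 4, Design -> week 3, Review -> week 1, Spec -> week 1, Package -> week 3.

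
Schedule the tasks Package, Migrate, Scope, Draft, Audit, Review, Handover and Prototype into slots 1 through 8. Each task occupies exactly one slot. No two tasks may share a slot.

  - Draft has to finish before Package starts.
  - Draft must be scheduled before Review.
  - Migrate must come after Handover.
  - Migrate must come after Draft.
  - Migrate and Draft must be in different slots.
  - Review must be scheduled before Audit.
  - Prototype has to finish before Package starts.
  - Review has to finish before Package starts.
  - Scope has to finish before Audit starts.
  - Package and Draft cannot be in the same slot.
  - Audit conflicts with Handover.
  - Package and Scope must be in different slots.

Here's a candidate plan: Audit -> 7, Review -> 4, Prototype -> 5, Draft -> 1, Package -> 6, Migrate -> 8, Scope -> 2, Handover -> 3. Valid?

Yes, all constraints hold

Audit conflicts with Handover — holds.
No two tasks may share a slot — holds.
Review must be scheduled before Audit — holds.
Package and Draft cannot be in the same slot — holds.
Migrate and Draft must be in different slots — holds.
Scope has to finish before Audit starts — holds.
Prototype has to finish before Package starts — holds.
Migrate must come after Handover — holds.
Draft has to finish before Package starts — holds.
Package and Scope must be in different slots — holds.
Draft must be scheduled before Review — holds.
Review has to finish before Package starts — holds.
Migrate must come after Draft — holds.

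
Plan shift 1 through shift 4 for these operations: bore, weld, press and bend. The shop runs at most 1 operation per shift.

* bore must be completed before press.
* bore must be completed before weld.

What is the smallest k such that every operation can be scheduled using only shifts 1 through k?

The precedence chain requires at least 2 distinct shifts.
With at most 1 per shift and 4 operations, at least 4 shifts are needed.
4 works (last occupied shift: shift 4): for example press=shift 3, weld=shift 2, bend=shift 4, bore=shift 1.

4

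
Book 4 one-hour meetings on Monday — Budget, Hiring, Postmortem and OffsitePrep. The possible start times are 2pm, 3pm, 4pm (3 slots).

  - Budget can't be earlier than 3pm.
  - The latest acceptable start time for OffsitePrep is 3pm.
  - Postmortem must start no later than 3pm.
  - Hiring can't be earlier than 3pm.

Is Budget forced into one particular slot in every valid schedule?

No

Budget can be 3pm (e.g. OffsitePrep=2pm, Postmortem=2pm, Budget=3pm, Hiring=3pm) or 4pm (e.g. Postmortem in 2pm, OffsitePrep in 2pm, Hiring in 3pm, Budget in 4pm).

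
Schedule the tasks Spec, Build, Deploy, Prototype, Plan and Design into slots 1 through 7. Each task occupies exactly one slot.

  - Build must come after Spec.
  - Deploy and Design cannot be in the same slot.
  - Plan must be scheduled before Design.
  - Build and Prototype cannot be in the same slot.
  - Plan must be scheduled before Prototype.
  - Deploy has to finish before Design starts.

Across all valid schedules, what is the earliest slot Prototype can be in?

2

Precedence pushes Prototype to at least 2.
Prototype at 2 is achievable: Design=2, Plan=1, Deploy=1, Spec=1, Prototype=2, Build=3.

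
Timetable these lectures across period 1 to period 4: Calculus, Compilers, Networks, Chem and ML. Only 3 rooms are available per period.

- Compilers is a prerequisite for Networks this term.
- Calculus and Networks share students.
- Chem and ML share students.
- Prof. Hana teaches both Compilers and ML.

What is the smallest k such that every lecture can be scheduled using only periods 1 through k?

2 periods

The precedence chain requires at least 2 distinct periods.
With at most 3 per period and 5 lectures, at least 2 periods are needed.
2 works (last occupied period: period 2): for example ML=period 2; Compilers=period 1; Calculus=period 1; Networks=period 2; Chem=period 1.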